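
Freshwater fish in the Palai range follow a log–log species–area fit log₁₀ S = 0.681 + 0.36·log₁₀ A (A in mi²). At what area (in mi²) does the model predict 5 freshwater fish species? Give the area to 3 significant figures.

5 = 4.797 × A^0.36  ⇒  A^0.36 = 5/4.797 = 1.042
ln A = ln(1.042) / 0.36 = 0.0414 / 0.36 = 0.1149
A = e^0.1149 ≈ 1.122 mi²

1.12 mi²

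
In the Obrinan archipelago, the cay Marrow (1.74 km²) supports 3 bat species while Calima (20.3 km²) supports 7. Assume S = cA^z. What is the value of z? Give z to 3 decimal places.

Taking logs: ln S = ln c + z ln A, so z = (ln S₂ − ln S₁)/(ln A₂ − ln A₁).
z = ln(7/3) / ln(20.3/1.74) = ln(2.333) / ln(11.67) = 0.8473 / 2.4567 = 0.3449

0.345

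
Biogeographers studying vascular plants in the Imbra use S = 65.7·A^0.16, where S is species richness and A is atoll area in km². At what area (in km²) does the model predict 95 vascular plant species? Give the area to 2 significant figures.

10 km²

95 = 65.7 × A^0.16  ⇒  A^0.16 = 95/65.7 = 1.446
ln A = ln(1.446) / 0.16 = 0.3688 / 0.16 = 2.3049
A = e^2.3049 ≈ 10.02 km²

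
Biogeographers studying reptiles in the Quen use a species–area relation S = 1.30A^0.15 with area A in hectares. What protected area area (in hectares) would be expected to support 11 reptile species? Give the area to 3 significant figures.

1520000 hectares

11 = 1.3 × A^0.15  ⇒  A^0.15 = 11/1.3 = 8.462
ln A = ln(8.462) / 0.15 = 2.1355 / 0.15 = 14.2369
A = e^14.2369 ≈ 1524037 hectares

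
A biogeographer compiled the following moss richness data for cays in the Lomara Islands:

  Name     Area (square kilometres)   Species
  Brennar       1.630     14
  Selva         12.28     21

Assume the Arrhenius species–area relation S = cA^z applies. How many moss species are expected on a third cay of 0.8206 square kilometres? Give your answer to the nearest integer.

z = ln(21/14) / ln(12.28/1.63) = 0.4055 / 2.0194 = 0.2008
c = 14 / 1.63^0.2008 = 14 / 1.103 = 12.69
S₃ = 12.69 × 0.8206^0.2008 = 12.69 × 0.9611 ≈ 12.2

12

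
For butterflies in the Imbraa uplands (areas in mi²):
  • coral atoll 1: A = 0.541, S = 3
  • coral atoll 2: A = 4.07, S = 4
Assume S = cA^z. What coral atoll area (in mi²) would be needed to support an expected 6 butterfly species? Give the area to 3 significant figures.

z = ln(4/3) / ln(4.07/0.541) = 0.2877 / 2.0180 = 0.1426
c = 3 / 0.541^0.1426 = 3 / 0.9161 = 3.275
A = (6/3.275)^(1/0.1426) ⇒ ln A = ln(1.832)/0.1426 = 4.2478
A = e^4.2478 ≈ 69.95 mi²

70.0 mi²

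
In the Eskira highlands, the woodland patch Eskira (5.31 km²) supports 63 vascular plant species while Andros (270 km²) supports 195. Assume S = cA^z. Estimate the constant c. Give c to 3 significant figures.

39.0

z = ln(S₂/S₁) / ln(A₂/A₁) = ln(195/63) / ln(270/5.31) = 1.1299 / 3.9288 = 0.2876
c = S₁ / A₁^z = 63 / 5.31^0.2876 = 63 / 1.616 = 38.98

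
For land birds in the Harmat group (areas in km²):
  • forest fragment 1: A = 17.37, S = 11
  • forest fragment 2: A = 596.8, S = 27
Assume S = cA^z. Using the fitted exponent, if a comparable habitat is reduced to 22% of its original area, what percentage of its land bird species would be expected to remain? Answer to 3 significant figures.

68.1%

z = ln(27/11) / ln(596.8/17.37) = 0.8979 / 3.5368 = 0.2539
S_new/S_old = (A_new/A_old)^z = 0.22^0.2539 = exp(0.2539 × -1.5141) = 0.6809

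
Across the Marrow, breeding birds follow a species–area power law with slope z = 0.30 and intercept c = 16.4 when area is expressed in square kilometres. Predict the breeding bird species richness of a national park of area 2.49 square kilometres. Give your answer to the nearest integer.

22 species

S = 16.4 × 2.49^0.3
ln S = ln 16.4 + 0.3 × ln 2.49 = 2.7973 + 0.3 × 0.9123 = 3.0710
S = e^3.0710 ≈ 21.56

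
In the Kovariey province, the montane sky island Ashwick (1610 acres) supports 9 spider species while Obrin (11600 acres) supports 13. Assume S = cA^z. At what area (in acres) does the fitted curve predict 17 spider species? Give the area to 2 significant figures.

49000 acres

z = ln(13/9) / ln(11600/1610) = 0.3677 / 1.9748 = 0.1862
c = 9 / 1610^0.1862 = 9 / 3.955 = 2.276
A = (17/2.276)^(1/0.1862) ⇒ ln A = ln(7.471)/0.1862 = 10.7994
A = e^10.7994 ≈ 48992 acres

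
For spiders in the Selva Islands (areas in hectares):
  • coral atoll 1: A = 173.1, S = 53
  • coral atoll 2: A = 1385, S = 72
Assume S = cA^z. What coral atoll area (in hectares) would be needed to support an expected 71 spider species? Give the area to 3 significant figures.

z = ln(72/53) / ln(1385/173.1) = 0.3064 / 2.0796 = 0.1473
c = 53 / 173.1^0.1473 = 53 / 2.137 = 24.8
A = (71/24.8)^(1/0.1473) ⇒ ln A = ln(2.862)/0.1473 = 7.1385
A = e^7.1385 ≈ 1260 hectares

1260 hectares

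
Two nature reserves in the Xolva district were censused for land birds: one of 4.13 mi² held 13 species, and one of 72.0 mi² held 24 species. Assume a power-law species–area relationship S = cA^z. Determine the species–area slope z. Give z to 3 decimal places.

Taking logs: ln S = ln c + z ln A, so z = (ln S₂ − ln S₁)/(ln A₂ − ln A₁).
z = ln(24/13) / ln(72/4.13) = ln(1.846) / ln(17.43) = 0.6131 / 2.8584 = 0.2145

0.214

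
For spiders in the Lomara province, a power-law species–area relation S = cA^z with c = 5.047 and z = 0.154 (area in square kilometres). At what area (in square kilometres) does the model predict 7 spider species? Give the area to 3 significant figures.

7 = 5.047 × A^0.154  ⇒  A^0.154 = 7/5.047 = 1.387
ln A = ln(1.387) / 0.154 = 0.3271 / 0.154 = 2.1241
A = e^2.1241 ≈ 8.366 square kilometres

8.37 square kilometres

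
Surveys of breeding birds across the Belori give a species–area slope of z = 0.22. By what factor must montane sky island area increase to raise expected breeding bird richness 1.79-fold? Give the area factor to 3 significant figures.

14.1

(A₂/A₁)^0.22 = 1.79, so A₂/A₁ = 1.79^(1/0.22) = 1.79^4.545
ln(A₂/A₁) = ln 1.79 / 0.22 = 0.5822 / 0.22 = 2.6464
A₂/A₁ = e^2.6464 ≈ 14.1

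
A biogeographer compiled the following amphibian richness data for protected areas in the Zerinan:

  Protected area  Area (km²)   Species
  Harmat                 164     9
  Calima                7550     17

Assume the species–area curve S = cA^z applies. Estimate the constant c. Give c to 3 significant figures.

z = ln(S₂/S₁) / ln(A₂/A₁) = ln(17/9) / ln(7550/164) = 0.6360 / 3.8294 = 0.1661
c = S₁ / A₁^z = 9 / 164^0.1661 = 9 / 2.333 = 3.858

3.86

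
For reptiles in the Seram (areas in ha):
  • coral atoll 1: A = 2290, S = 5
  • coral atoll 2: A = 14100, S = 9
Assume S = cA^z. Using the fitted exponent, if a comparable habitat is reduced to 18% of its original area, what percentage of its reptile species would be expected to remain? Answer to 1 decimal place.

z = ln(9/5) / ln(14100/2290) = 0.5878 / 1.8176 = 0.3234
S_new/S_old = (A_new/A_old)^z = 0.18^0.3234 = exp(0.3234 × -1.7148) = 0.5743

57.4%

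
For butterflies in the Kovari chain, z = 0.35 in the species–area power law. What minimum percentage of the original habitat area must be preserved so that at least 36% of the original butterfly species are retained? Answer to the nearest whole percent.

Need (A_new/A_old)^0.35 = 0.36, so A_new/A_old = 0.36^(1/0.35) = 0.36^2.857
ln(A_new/A_old) = ln 0.36 / 0.35 = -1.0217 / 0.35 = -2.9190
A_new/A_old = e^-2.9190 ≈ 0.05399

5%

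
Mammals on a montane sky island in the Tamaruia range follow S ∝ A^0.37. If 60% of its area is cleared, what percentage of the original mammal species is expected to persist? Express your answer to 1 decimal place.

S_new/S_old = (A_new/A_old)^z = 0.4^0.37
= exp(0.37 × ln 0.4) = exp(0.37 × -0.9163) = exp(-0.3390) ≈ 0.7125

71.2%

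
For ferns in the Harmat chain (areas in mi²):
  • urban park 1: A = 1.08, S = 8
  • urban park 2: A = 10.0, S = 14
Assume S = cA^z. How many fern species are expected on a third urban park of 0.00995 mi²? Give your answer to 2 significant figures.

z = ln(14/8) / ln(10/1.08) = 0.5596 / 2.2256 = 0.2514
c = 8 / 1.08^0.2514 = 8 / 1.02 = 7.847
S₃ = 7.847 × 0.00995^0.2514 = 7.847 × 0.3137 ≈ 2.462

2.5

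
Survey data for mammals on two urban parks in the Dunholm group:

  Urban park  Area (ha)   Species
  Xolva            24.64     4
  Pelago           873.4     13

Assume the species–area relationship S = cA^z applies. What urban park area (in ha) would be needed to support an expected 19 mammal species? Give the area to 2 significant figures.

z = ln(13/4) / ln(873.4/24.64) = 1.1787 / 3.5680 = 0.3303
c = 4 / 24.64^0.3303 = 4 / 2.882 = 1.388
A = (19/1.388)^(1/0.3303) ⇒ ln A = ln(13.69)/0.3303 = 7.9212
A = e^7.9212 ≈ 2755 ha

2800 ha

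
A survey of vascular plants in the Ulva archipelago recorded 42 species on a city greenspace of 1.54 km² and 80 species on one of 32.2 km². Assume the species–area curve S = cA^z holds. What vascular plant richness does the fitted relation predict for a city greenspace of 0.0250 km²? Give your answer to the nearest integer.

18

z = ln(80/42) / ln(32.2/1.54) = 0.6444 / 3.0402 = 0.2119
c = 42 / 1.54^0.2119 = 42 / 1.096 = 38.33
S₃ = 38.33 × 0.025^0.2119 = 38.33 × 0.4576 ≈ 17.54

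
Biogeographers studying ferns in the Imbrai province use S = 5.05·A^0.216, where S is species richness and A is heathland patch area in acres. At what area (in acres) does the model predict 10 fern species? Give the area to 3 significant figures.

23.6 acres

10 = 5.05 × A^0.216  ⇒  A^0.216 = 10/5.05 = 1.98
ln A = ln(1.98) / 0.216 = 0.6832 / 0.216 = 3.1629
A = e^3.1629 ≈ 23.64 acres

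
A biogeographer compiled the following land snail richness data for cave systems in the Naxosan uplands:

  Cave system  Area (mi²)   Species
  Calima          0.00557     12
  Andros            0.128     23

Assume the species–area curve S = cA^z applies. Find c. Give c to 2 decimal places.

35.24

z = ln(S₂/S₁) / ln(A₂/A₁) = ln(23/12) / ln(0.128/0.00557) = 0.6506 / 3.1346 = 0.2075
c = S₁ / A₁^z = 12 / 0.00557^0.2075 = 12 / 0.3405 = 35.24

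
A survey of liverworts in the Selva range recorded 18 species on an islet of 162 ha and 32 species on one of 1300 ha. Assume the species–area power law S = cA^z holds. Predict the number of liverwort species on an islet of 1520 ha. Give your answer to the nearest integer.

33

z = ln(32/18) / ln(1300/162) = 0.5754 / 2.0825 = 0.2763
c = 18 / 162^0.2763 = 18 / 4.078 = 4.414
S₃ = 4.414 × 1520^0.2763 = 4.414 × 7.57 ≈ 33.41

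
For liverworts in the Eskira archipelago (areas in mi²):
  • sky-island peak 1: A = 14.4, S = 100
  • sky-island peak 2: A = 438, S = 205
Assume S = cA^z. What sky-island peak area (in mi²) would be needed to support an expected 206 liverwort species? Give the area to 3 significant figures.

z = ln(205/100) / ln(438/14.4) = 0.7178 / 3.4150 = 0.2102
c = 100 / 14.4^0.2102 = 100 / 1.752 = 57.08
A = (206/57.08)^(1/0.2102) ⇒ ln A = ln(3.609)/0.2102 = 6.1054
A = e^6.1054 ≈ 448.3 mi²

448 mi²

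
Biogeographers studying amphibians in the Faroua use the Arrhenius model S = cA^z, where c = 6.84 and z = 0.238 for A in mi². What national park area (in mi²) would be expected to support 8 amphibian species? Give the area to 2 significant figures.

8 = 6.84 × A^0.238  ⇒  A^0.238 = 8/6.84 = 1.17
ln A = ln(1.17) / 0.238 = 0.1567 / 0.238 = 0.6582
A = e^0.6582 ≈ 1.931 mi²

1.9 mi²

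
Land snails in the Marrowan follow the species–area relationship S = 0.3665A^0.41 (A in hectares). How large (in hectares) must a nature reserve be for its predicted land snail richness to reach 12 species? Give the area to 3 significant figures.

12 = 0.3665 × A^0.41  ⇒  A^0.41 = 12/0.3665 = 32.74
ln A = ln(32.74) / 0.41 = 3.4887 / 0.41 = 8.5089
A = e^8.5089 ≈ 4959 hectares

4960 hectares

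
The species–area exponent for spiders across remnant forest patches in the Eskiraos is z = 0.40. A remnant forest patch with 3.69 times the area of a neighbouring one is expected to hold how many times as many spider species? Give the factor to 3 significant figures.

1.69

S₂/S₁ = (A₂/A₁)^z = 3.69^0.4
ln(S₂/S₁) = 0.4 × ln 3.69 = 0.4 × 1.3056 = 0.5223
S₂/S₁ = e^0.5223 ≈ 1.686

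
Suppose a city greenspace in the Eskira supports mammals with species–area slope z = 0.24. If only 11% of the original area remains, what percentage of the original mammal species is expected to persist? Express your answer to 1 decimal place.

S_new/S_old = (A_new/A_old)^z = 0.11^0.24
= exp(0.24 × ln 0.11) = exp(0.24 × -2.2073) = exp(-0.5297) ≈ 0.5888

58.9%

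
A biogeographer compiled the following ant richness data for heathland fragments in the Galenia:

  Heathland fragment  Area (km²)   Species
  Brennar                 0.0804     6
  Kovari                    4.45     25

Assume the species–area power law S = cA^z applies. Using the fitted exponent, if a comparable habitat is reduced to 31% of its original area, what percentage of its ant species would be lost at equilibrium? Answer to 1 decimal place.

z = ln(25/6) / ln(4.45/0.0804) = 1.4271 / 4.0136 = 0.3556
S_new/S_old = (A_new/A_old)^z = 0.31^0.3556 = exp(0.3556 × -1.1712) = 0.6594
Fraction lost = 1 − 0.6594 = 0.3406

34.1%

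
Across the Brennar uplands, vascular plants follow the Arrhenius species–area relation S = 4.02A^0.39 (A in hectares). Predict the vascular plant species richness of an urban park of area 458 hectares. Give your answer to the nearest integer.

S = 4.02 × 458^0.39
ln S = ln 4.02 + 0.39 × ln 458 = 1.3913 + 0.39 × 6.1269 = 3.7808
S = e^3.7808 ≈ 43.85

44 species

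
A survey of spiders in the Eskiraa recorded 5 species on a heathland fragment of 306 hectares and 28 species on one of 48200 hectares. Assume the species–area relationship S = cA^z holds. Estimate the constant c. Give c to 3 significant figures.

z = ln(S₂/S₁) / ln(A₂/A₁) = ln(28/5) / ln(48200/306) = 1.7228 / 5.0595 = 0.3405
c = S₁ / A₁^z = 5 / 306^0.3405 = 5 / 7.021 = 0.7122

0.712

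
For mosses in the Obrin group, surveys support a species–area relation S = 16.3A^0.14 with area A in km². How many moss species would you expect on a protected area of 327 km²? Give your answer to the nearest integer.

S = 16.3 × 327^0.14 = 16.3 × 2.249 ≈ 36.66

37 species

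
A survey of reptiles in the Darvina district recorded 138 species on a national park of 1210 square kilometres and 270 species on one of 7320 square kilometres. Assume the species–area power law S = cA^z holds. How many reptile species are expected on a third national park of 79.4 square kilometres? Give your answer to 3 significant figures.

50.0

z = ln(270/138) / ln(7320/1210) = 0.6712 / 1.8000 = 0.3729
c = 138 / 1210^0.3729 = 138 / 14.11 = 9.781
S₃ = 9.781 × 79.4^0.3729 = 9.781 × 5.11 ≈ 49.98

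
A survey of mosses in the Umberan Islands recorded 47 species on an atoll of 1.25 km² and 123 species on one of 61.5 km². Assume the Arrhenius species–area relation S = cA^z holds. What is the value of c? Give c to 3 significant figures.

44.5

z = ln(S₂/S₁) / ln(A₂/A₁) = ln(123/47) / ln(61.5/1.25) = 0.9620 / 3.8959 = 0.2469
c = S₁ / A₁^z = 47 / 1.25^0.2469 = 47 / 1.057 = 44.48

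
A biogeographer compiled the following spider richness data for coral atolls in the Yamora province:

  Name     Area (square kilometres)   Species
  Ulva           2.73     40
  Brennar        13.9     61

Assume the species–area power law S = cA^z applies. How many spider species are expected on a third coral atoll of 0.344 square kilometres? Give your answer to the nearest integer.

z = ln(61/40) / ln(13.9/2.73) = 0.4220 / 1.6276 = 0.2593
c = 40 / 2.73^0.2593 = 40 / 1.297 = 30.83
S₃ = 30.83 × 0.344^0.2593 = 30.83 × 0.7583 ≈ 23.38

23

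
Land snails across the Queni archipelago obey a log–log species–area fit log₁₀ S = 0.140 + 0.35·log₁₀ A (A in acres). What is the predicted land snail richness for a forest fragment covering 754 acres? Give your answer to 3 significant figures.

14.0

S = 1.38 × 754^0.35
ln S = ln 1.38 + 0.35 × ln 754 = 0.3224 + 0.35 × 6.6254 = 2.6412
S = e^2.6412 ≈ 14.03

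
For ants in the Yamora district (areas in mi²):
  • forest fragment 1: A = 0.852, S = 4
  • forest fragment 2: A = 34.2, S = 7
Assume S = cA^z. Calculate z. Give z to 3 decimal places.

0.152

Taking logs: ln S = ln c + z ln A, so z = (ln S₂ − ln S₁)/(ln A₂ − ln A₁).
z = ln(7/4) / ln(34.2/0.852) = ln(1.75) / ln(40.14) = 0.5596 / 3.6924 = 0.1516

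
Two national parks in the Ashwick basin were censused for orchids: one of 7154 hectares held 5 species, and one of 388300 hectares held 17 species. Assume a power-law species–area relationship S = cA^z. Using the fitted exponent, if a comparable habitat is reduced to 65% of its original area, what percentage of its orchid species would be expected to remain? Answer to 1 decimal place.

87.6%

z = ln(17/5) / ln(388300/7154) = 1.2238 / 3.9941 = 0.3064
S_new/S_old = (A_new/A_old)^z = 0.65^0.3064 = exp(0.3064 × -0.4308) = 0.8763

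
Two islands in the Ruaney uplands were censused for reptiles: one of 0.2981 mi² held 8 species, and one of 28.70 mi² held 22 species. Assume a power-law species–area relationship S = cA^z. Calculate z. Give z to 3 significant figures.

Taking logs: ln S = ln c + z ln A, so z = (ln S₂ − ln S₁)/(ln A₂ − ln A₁).
z = ln(22/8) / ln(28.7/0.2981) = ln(2.75) / ln(96.28) = 1.0116 / 4.5672 = 0.2215

0.221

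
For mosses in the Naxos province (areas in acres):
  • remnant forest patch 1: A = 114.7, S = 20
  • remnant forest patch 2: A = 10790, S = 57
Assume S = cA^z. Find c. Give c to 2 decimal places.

6.70

z = ln(S₂/S₁) / ln(A₂/A₁) = ln(57/20) / ln(10790/114.7) = 1.0473 / 4.5441 = 0.2305
c = S₁ / A₁^z = 20 / 114.7^0.2305 = 20 / 2.983 = 6.704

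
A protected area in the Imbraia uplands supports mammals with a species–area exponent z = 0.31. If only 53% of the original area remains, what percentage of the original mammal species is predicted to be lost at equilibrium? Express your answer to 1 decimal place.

S_new/S_old = (A_new/A_old)^z = 0.53^0.31
= exp(0.31 × ln 0.53) = exp(0.31 × -0.6349) = exp(-0.1968) ≈ 0.8213
Fraction lost = 1 − 0.8213 = 0.1787

17.9%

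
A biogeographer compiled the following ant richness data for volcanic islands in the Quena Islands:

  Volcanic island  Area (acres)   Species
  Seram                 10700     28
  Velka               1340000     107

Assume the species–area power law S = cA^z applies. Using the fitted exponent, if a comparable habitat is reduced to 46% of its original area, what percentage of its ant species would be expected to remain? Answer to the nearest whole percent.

z = ln(107/28) / ln(1340000/10700) = 1.3406 / 4.8302 = 0.2776
S_new/S_old = (A_new/A_old)^z = 0.46^0.2776 = exp(0.2776 × -0.7765) = 0.8061

81%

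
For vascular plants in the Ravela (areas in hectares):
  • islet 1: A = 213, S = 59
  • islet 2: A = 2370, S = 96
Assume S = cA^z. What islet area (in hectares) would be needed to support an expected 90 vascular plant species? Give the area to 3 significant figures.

1720 hectares

z = ln(96/59) / ln(2370/213) = 0.4868 / 2.4094 = 0.2021
c = 59 / 213^0.2021 = 59 / 2.954 = 19.97
A = (90/19.97)^(1/0.2021) ⇒ ln A = ln(4.507)/0.2021 = 7.4512
A = e^7.4512 ≈ 1722 hectares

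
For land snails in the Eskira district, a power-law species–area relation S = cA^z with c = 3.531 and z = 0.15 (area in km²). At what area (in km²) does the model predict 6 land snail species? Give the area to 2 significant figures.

6 = 3.531 × A^0.15  ⇒  A^0.15 = 6/3.531 = 1.699
ln A = ln(1.699) / 0.15 = 0.5302 / 0.15 = 3.5345
A = e^3.5345 ≈ 34.28 km²

34 km²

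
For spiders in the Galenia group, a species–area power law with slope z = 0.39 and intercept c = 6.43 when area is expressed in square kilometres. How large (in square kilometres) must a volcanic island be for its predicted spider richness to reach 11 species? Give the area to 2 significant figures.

4.0 square kilometres

11 = 6.43 × A^0.39  ⇒  A^0.39 = 11/6.43 = 1.711
ln A = ln(1.711) / 0.39 = 0.5369 / 0.39 = 1.3767
A = e^1.3767 ≈ 3.962 square kilometres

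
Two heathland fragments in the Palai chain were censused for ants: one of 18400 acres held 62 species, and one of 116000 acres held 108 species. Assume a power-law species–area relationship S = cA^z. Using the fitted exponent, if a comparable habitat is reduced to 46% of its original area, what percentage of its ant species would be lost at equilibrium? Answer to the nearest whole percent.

21%

z = ln(108/62) / ln(116000/18400) = 0.5550 / 1.8412 = 0.3014
S_new/S_old = (A_new/A_old)^z = 0.46^0.3014 = exp(0.3014 × -0.7765) = 0.7913
Fraction lost = 1 − 0.7913 = 0.2087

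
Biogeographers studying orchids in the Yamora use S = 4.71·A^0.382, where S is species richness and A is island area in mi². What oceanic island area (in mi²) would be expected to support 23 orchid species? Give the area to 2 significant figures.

64 mi²

23 = 4.71 × A^0.382  ⇒  A^0.382 = 23/4.71 = 4.883
ln A = ln(4.883) / 0.382 = 1.5858 / 0.382 = 4.1513
A = e^4.1513 ≈ 63.52 mi²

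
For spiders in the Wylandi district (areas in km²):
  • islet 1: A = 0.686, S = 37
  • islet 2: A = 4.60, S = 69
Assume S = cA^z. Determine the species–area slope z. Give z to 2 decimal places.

Taking logs: ln S = ln c + z ln A, so z = (ln S₂ − ln S₁)/(ln A₂ − ln A₁).
z = ln(69/37) / ln(4.6/0.686) = ln(1.865) / ln(6.706) = 0.6232 / 1.9029 = 0.3275

0.33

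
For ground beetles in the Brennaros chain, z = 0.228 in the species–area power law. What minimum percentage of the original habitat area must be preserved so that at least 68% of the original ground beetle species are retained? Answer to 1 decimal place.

Need (A_new/A_old)^0.228 = 0.68, so A_new/A_old = 0.68^(1/0.228) = 0.68^4.386
ln(A_new/A_old) = ln 0.68 / 0.228 = -0.3857 / 0.228 = -1.6915
A_new/A_old = e^-1.6915 ≈ 0.1842

18.4%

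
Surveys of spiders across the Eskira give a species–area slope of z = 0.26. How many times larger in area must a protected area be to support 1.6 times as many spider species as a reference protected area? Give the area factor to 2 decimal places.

(A₂/A₁)^0.26 = 1.6, so A₂/A₁ = 1.6^(1/0.26) = 1.6^3.846
ln(A₂/A₁) = ln 1.6 / 0.26 = 0.4700 / 0.26 = 1.8077
A₂/A₁ = e^1.8077 ≈ 6.096

6.10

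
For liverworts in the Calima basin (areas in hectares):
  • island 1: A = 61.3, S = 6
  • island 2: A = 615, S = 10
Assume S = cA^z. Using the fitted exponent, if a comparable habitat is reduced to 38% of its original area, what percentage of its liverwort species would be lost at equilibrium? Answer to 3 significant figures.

z = ln(10/6) / ln(615/61.3) = 0.5108 / 2.3058 = 0.2215
S_new/S_old = (A_new/A_old)^z = 0.38^0.2215 = exp(0.2215 × -0.9676) = 0.8071
Fraction lost = 1 − 0.8071 = 0.1929

19.3%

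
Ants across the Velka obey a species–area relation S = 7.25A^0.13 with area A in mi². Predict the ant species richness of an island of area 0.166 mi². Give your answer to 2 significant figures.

5.7

S = 7.25 × 0.166^0.13 = 7.25 × 0.7918 ≈ 5.741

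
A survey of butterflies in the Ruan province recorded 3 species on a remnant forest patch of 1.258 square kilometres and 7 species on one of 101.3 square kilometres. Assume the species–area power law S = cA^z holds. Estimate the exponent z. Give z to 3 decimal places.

0.193

Taking logs: ln S = ln c + z ln A, so z = (ln S₂ − ln S₁)/(ln A₂ − ln A₁).
z = ln(7/3) / ln(101.3/1.258) = ln(2.333) / ln(80.52) = 0.8473 / 4.3886 = 0.1931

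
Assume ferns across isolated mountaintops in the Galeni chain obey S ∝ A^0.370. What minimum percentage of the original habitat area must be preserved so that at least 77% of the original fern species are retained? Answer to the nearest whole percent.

49%

Need (A_new/A_old)^0.37 = 0.77, so A_new/A_old = 0.77^(1/0.37) = 0.77^2.703
ln(A_new/A_old) = ln 0.77 / 0.37 = -0.2614 / 0.37 = -0.7064
A_new/A_old = e^-0.7064 ≈ 0.4934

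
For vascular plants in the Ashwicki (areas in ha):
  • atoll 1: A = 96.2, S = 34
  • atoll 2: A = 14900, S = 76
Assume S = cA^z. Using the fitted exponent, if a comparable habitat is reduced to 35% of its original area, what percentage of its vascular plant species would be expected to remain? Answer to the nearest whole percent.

z = ln(76/34) / ln(14900/96.2) = 0.8044 / 5.0427 = 0.1595
S_new/S_old = (A_new/A_old)^z = 0.35^0.1595 = exp(0.1595 × -1.0498) = 0.8458

85%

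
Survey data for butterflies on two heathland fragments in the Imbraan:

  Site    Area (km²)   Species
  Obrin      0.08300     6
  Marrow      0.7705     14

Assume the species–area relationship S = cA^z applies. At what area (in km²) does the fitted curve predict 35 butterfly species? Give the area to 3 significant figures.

8.58 km²

z = ln(14/6) / ln(0.7705/0.083) = 0.8473 / 2.2282 = 0.3803
c = 6 / 0.083^0.3803 = 6 / 0.3881 = 15.46
A = (35/15.46)^(1/0.3803) ⇒ ln A = ln(2.264)/0.3803 = 2.1489
A = e^2.1489 ≈ 8.576 km²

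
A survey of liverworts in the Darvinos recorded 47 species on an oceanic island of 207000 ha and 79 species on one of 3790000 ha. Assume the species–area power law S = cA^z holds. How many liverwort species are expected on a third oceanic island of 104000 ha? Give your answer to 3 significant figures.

41.6

z = ln(79/47) / ln(3790000/207000) = 0.5193 / 2.9074 = 0.1786
c = 47 / 207000^0.1786 = 47 / 8.902 = 5.28
S₃ = 5.28 × 104000^0.1786 = 5.28 × 7.872 ≈ 41.56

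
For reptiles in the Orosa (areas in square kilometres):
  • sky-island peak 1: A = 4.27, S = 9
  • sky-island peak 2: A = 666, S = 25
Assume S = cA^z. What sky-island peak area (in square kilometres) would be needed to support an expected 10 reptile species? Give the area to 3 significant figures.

7.19 square kilometres

z = ln(25/9) / ln(666/4.27) = 1.0217 / 5.0497 = 0.2023
c = 9 / 4.27^0.2023 = 9 / 1.341 = 6.71
A = (10/6.71)^(1/0.2023) ⇒ ln A = ln(1.49)/0.2023 = 1.9724
A = e^1.9724 ≈ 7.188 square kilometres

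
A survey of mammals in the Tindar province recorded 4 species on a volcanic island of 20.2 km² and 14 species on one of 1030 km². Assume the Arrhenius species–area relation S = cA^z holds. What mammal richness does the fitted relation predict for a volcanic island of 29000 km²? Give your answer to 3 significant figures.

40.6

z = ln(14/4) / ln(1030/20.2) = 1.2528 / 3.9316 = 0.3186
c = 4 / 20.2^0.3186 = 4 / 2.606 = 1.535
S₃ = 1.535 × 29000^0.3186 = 1.535 × 26.42 ≈ 40.55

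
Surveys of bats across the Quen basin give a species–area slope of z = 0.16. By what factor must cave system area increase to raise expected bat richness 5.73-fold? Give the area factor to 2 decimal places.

54760.37

(A₂/A₁)^0.16 = 5.73, so A₂/A₁ = 5.73^(1/0.16) = 5.73^6.25
ln(A₂/A₁) = ln 5.73 / 0.16 = 1.7457 / 0.16 = 10.9107
A₂/A₁ = e^10.9107 ≈ 54760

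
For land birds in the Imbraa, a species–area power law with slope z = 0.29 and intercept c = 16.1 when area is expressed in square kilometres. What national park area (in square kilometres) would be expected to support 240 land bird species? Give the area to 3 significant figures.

11100 square kilometres

240 = 16.1 × A^0.29  ⇒  A^0.29 = 240/16.1 = 14.91
ln A = ln(14.91) / 0.29 = 2.7018 / 0.29 = 9.3166
A = e^9.3166 ≈ 11121 square kilometres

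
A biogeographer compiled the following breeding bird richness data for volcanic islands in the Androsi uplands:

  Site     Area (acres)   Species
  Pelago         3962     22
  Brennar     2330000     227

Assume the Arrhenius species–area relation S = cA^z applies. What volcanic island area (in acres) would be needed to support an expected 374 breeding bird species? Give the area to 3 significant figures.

9120000 acres

z = ln(227/22) / ln(2330000/3962) = 2.3339 / 6.3769 = 0.3660
c = 22 / 3962^0.3660 = 22 / 20.74 = 1.061
A = (374/1.061)^(1/0.3660) ⇒ ln A = ln(352.6)/0.3660 = 16.0256
A = e^16.0256 ≈ 9116705 acres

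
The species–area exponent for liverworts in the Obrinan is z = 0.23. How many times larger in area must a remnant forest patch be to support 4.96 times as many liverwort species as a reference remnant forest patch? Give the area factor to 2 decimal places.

1056.41

(A₂/A₁)^0.23 = 4.96, so A₂/A₁ = 4.96^(1/0.23) = 4.96^4.348
ln(A₂/A₁) = ln 4.96 / 0.23 = 1.6014 / 0.23 = 6.9626
A₂/A₁ = e^6.9626 ≈ 1056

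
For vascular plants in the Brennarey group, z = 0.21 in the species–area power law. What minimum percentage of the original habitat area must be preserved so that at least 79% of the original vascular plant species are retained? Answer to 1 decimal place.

32.5%

Need (A_new/A_old)^0.21 = 0.79, so A_new/A_old = 0.79^(1/0.21) = 0.79^4.762
ln(A_new/A_old) = ln 0.79 / 0.21 = -0.2357 / 0.21 = -1.1225
A_new/A_old = e^-1.1225 ≈ 0.3255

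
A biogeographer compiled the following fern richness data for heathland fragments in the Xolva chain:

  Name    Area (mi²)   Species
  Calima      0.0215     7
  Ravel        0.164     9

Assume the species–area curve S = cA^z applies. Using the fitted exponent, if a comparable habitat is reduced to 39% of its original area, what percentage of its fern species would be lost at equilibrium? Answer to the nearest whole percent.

11%

z = ln(9/7) / ln(0.164/0.0215) = 0.2513 / 2.0318 = 0.1237
S_new/S_old = (A_new/A_old)^z = 0.39^0.1237 = exp(0.1237 × -0.9416) = 0.8901
Fraction lost = 1 − 0.8901 = 0.1099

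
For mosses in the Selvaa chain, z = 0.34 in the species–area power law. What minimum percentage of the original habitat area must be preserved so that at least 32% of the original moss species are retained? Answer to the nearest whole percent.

4%

Need (A_new/A_old)^0.34 = 0.32, so A_new/A_old = 0.32^(1/0.34) = 0.32^2.941
ln(A_new/A_old) = ln 0.32 / 0.34 = -1.1394 / 0.34 = -3.3513
A_new/A_old = e^-3.3513 ≈ 0.03504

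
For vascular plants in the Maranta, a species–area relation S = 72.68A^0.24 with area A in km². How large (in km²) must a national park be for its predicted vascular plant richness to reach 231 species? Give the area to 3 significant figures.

231 = 72.68 × A^0.24  ⇒  A^0.24 = 231/72.68 = 3.178
ln A = ln(3.178) / 0.24 = 1.1564 / 0.24 = 4.8181
A = e^4.8181 ≈ 123.7 km²

124 km²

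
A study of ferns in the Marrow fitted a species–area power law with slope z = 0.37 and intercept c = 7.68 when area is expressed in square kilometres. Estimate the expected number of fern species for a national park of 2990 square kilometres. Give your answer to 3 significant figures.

S = 7.68 × 2990^0.37
ln S = ln 7.68 + 0.37 × ln 2990 = 2.0386 + 0.37 × 8.0030 = 4.9997
S = e^4.9997 ≈ 148.4

148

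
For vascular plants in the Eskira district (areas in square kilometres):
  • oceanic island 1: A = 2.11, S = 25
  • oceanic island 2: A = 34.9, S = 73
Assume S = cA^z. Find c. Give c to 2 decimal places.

z = ln(S₂/S₁) / ln(A₂/A₁) = ln(73/25) / ln(34.9/2.11) = 1.0716 / 2.8058 = 0.3819
c = S₁ / A₁^z = 25 / 2.11^0.3819 = 25 / 1.33 = 18.8

18.80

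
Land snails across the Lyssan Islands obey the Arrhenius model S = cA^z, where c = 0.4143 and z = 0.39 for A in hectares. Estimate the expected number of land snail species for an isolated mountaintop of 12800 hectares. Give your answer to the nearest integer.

17 species

S = 0.4143 × 12800^0.39
ln S = ln 0.4143 + 0.39 × ln 12800 = -0.8812 + 0.39 × 9.4572 = 2.8071
S = e^2.8071 ≈ 16.56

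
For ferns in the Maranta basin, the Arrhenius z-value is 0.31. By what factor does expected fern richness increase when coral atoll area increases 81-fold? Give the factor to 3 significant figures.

3.91

S₂/S₁ = (A₂/A₁)^z = 81^0.31
ln(S₂/S₁) = 0.31 × ln 81 = 0.31 × 4.3944 = 1.3623
S₂/S₁ = e^1.3623 ≈ 3.905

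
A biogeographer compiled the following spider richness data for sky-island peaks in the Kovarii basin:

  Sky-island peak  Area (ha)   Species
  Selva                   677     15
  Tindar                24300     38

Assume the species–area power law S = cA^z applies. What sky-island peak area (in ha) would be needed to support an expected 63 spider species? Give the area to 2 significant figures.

z = ln(38/15) / ln(24300/677) = 0.9295 / 3.5806 = 0.2596
c = 15 / 677^0.2596 = 15 / 5.43 = 2.762
A = (63/2.762)^(1/0.2596) ⇒ ln A = ln(22.81)/0.2596 = 12.0456
A = e^12.0456 ≈ 170348 ha

170000 ha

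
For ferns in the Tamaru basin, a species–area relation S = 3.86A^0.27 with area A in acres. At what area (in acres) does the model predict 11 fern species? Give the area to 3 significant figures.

48.4 acres

11 = 3.86 × A^0.27  ⇒  A^0.27 = 11/3.86 = 2.85
ln A = ln(2.85) / 0.27 = 1.0472 / 0.27 = 3.8786
A = e^3.8786 ≈ 48.36 acres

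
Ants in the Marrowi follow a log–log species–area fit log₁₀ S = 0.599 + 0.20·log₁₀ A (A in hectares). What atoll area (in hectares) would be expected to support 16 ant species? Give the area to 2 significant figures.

1100 hectares

16 = 3.972 × A^0.2  ⇒  A^0.2 = 16/3.972 = 4.028
ln A = ln(4.028) / 0.2 = 1.3933 / 0.2 = 6.9667
A = e^6.9667 ≈ 1061 hectares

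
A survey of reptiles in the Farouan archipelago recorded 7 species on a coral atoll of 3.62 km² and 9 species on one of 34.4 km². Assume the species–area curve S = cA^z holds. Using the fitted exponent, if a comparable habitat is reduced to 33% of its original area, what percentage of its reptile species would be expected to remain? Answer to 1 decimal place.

z = ln(9/7) / ln(34.4/3.62) = 0.2513 / 2.2516 = 0.1116
S_new/S_old = (A_new/A_old)^z = 0.33^0.1116 = exp(0.1116 × -1.1087) = 0.8836

88.4%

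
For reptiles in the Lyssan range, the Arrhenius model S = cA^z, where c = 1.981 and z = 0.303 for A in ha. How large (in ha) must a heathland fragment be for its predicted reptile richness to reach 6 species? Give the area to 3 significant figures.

6 = 1.981 × A^0.303  ⇒  A^0.303 = 6/1.981 = 3.029
ln A = ln(3.029) / 0.303 = 1.1082 / 0.303 = 3.6573
A = e^3.6573 ≈ 38.76 ha

38.8 ha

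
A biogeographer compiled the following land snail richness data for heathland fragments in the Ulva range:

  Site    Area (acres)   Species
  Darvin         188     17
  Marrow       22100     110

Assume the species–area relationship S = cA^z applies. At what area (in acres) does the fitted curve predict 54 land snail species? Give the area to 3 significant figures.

3590 acres

z = ln(110/17) / ln(22100/188) = 1.8673 / 4.7669 = 0.3917
c = 17 / 188^0.3917 = 17 / 7.777 = 2.186
A = (54/2.186)^(1/0.3917) ⇒ ln A = ln(24.7)/0.3917 = 8.1870
A = e^8.1870 ≈ 3594 acres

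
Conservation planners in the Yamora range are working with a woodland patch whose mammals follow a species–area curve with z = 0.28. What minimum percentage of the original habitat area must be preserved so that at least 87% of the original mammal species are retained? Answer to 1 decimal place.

Need (A_new/A_old)^0.28 = 0.87, so A_new/A_old = 0.87^(1/0.28) = 0.87^3.571
ln(A_new/A_old) = ln 0.87 / 0.28 = -0.1393 / 0.28 = -0.4974
A_new/A_old = e^-0.4974 ≈ 0.6081

60.8%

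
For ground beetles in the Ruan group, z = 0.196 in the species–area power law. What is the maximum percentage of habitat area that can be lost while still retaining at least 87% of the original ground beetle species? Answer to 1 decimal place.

Need (A_new/A_old)^0.196 = 0.87, so A_new/A_old = 0.87^(1/0.196) = 0.87^5.102
ln(A_new/A_old) = ln 0.87 / 0.196 = -0.1393 / 0.196 = -0.7105
A_new/A_old = e^-0.7105 ≈ 0.4914
Fraction that can be lost = 1 − 0.4914 = 0.5086

50.9%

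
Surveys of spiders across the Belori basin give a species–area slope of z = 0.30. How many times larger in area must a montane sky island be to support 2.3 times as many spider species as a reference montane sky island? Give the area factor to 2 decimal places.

(A₂/A₁)^0.3 = 2.3, so A₂/A₁ = 2.3^(1/0.3) = 2.3^3.333
ln(A₂/A₁) = ln 2.3 / 0.3 = 0.8329 / 0.3 = 2.7764
A₂/A₁ = e^2.7764 ≈ 16.06

16.06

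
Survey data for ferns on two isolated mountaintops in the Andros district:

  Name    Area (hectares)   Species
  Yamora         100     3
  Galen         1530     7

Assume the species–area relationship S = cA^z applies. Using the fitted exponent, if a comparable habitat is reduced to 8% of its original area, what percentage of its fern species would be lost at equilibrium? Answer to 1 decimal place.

54.4%

z = ln(7/3) / ln(1530/100) = 0.8473 / 2.7279 = 0.3106
S_new/S_old = (A_new/A_old)^z = 0.08^0.3106 = exp(0.3106 × -2.5257) = 0.4563
Fraction lost = 1 − 0.4563 = 0.5437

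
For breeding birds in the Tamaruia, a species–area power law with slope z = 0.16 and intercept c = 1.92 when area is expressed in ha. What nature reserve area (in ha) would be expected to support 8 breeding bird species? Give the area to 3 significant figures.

8 = 1.92 × A^0.16  ⇒  A^0.16 = 8/1.92 = 4.167
ln A = ln(4.167) / 0.16 = 1.4271 / 0.16 = 8.9195
A = e^8.9195 ≈ 7476 ha

7480 ha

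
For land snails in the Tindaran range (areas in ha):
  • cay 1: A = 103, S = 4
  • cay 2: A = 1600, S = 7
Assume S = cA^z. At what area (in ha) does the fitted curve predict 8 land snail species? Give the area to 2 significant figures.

z = ln(7/4) / ln(1600/103) = 0.5596 / 2.7430 = 0.2040
c = 4 / 103^0.2040 = 4 / 2.574 = 1.554
A = (8/1.554)^(1/0.2040) ⇒ ln A = ln(5.148)/0.2040 = 8.0323
A = e^8.0323 ≈ 3079 ha

3100 ha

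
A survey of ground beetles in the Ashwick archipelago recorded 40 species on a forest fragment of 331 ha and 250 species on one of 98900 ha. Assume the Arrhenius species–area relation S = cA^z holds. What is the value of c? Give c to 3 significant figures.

z = ln(S₂/S₁) / ln(A₂/A₁) = ln(250/40) / ln(98900/331) = 1.8326 / 5.6997 = 0.3215
c = S₁ / A₁^z = 40 / 331^0.3215 = 40 / 6.459 = 6.193

6.19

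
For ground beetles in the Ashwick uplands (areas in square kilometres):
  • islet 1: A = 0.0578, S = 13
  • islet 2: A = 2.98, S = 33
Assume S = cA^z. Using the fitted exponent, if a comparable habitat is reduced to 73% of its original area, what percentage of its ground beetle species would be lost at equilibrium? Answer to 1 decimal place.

z = ln(33/13) / ln(2.98/0.0578) = 0.9316 / 3.9427 = 0.2363
S_new/S_old = (A_new/A_old)^z = 0.73^0.2363 = exp(0.2363 × -0.3147) = 0.9283
Fraction lost = 1 − 0.9283 = 0.07166

7.2%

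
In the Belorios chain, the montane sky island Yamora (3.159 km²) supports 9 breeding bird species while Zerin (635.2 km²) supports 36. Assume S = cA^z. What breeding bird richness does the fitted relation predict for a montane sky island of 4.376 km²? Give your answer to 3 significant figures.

9.80

z = ln(36/9) / ln(635.2/3.159) = 1.3863 / 5.3037 = 0.2614
c = 9 / 3.159^0.2614 = 9 / 1.351 = 6.663
S₃ = 6.663 × 4.376^0.2614 = 6.663 × 1.471 ≈ 9.8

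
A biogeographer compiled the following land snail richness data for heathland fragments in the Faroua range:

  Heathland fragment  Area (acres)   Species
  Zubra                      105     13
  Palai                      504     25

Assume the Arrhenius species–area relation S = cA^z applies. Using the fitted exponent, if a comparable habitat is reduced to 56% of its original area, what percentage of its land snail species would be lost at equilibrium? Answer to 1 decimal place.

z = ln(25/13) / ln(504/105) = 0.6539 / 1.5686 = 0.4169
S_new/S_old = (A_new/A_old)^z = 0.56^0.4169 = exp(0.4169 × -0.5798) = 0.7853
Fraction lost = 1 − 0.7853 = 0.2147

21.5%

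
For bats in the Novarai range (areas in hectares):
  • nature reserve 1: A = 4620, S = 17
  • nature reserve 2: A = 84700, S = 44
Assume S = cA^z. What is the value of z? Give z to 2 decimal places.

0.33

Taking logs: ln S = ln c + z ln A, so z = (ln S₂ − ln S₁)/(ln A₂ − ln A₁).
z = ln(44/17) / ln(84700/4620) = ln(2.588) / ln(18.33) = 0.9510 / 2.9087 = 0.3269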